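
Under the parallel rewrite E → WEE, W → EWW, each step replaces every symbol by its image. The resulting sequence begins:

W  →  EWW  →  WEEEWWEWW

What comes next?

EWWWEEWEEWEEEWWEWWWEEEWWEWW

Rewriting each symbol of WEEEWWEWW: W→EWW, E→WEE, E→WEE, E→WEE, W→EWW, W→EWW, E→WEE, W→EWW, W→EWW, which concatenates to EWW WEE WEE WEE EWW EWW WEE EWW EWW.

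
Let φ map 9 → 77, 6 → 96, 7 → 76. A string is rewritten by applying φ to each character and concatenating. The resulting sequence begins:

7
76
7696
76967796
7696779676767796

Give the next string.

Rewriting the 16 symbols of 7696779676767796 one by one yields 76 96 77 96 76 76 77 96 76 96 76 96 76 76 77 96; concatenated:

76967796767677967696769676767796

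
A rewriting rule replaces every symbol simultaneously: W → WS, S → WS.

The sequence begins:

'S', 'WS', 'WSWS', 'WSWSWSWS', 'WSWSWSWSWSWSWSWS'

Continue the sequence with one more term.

φ(WSWSWSWSWSWSWSWS) expands symbol-by-symbol to WS WS WS WS WS WS WS WS WS WS WS WS WS WS WS WS; joining the 16 pieces gives the next term.

WSWSWSWSWSWSWSWSWSWSWSWSWSWSWSWS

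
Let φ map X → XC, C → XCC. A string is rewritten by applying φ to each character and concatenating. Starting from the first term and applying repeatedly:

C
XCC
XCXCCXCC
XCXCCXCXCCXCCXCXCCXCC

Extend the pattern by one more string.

XCXCCXCXCCXCCXCXCCXCXCCXCCXCXCCXCCXCXCCXCXCCXCCXCXCCXCC

Applying the rule to each of the 21 symbols of XCXCCXCXCCXCCXCXCCXCC gives the pieces XC XCC XC XCC XCC XC XCC XC XCC XCC XC XCC XCC XC XCC XC XCC XCC XC XCC XCC, which concatenate to the answer.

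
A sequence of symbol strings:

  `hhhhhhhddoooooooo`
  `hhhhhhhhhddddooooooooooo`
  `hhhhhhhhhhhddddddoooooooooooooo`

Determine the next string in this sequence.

hhhhhhhhhhhhhddddddddooooooooooooooooo

Reading off run lengths: h runs 7, 9, 11; d runs 2, 4, 6; o runs 8, 11, 14 — each is linear in n, where the shown terms are n = 2, 3, 4.
At n = 5 the blocks have lengths 13, 8, 17.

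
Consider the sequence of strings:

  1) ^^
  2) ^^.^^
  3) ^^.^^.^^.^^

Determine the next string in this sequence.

Every step duplicates the string with '.' between the halves.
So the next term is two copies of ^^.^^.^^.^^ with '.' between the halves.

^^.^^.^^.^^.^^.^^.^^.^^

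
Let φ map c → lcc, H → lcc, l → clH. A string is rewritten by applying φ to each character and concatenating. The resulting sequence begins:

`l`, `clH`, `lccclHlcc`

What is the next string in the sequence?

clHlcclcclccclHlccclHlcclcc

Apply φ to lccclHlcc symbol by symbol: l→clH, c→lcc, c→lcc, c→lcc, l→clH, H→lcc, l→clH, c→lcc, c→lcc; joined: clH lcc lcc lcc clH lcc clH lcc lcc.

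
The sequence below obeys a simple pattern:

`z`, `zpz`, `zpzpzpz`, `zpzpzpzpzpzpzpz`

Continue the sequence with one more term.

s(k+1) = s(k)·p·s(k) — each term doubles the last with 'p' between the halves.
So the next term is two copies of zpzpzpzpzpzpzpz with 'p' between the halves.

zpzpzpzpzpzpzpzpzpzpzpzpzpzpzpz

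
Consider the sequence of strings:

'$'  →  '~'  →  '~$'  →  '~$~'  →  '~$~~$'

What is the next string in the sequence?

~$~~$~$~

Each term (from the third on) is the previous term followed by the one before it: term 3 = ~·$ = ~$.
Continuing: ~$~~$ · ~$~ gives term 6.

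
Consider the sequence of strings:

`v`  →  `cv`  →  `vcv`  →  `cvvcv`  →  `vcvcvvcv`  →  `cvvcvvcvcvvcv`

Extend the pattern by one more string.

vcvcvvcvcvvcvvcvcvvcv

Each term (from the third on) is the two preceding terms concatenated in order: term 3 = v·cv = vcv.
Continuing: vcvcvvcv · cvvcvvcvcvvcv gives term 7.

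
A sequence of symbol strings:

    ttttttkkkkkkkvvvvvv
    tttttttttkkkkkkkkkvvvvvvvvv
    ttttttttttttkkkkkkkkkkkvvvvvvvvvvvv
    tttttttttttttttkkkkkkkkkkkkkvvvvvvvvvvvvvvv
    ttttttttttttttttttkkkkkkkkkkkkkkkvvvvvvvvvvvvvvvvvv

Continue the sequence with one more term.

The n-th term is 3n t's then 2n+3 k's then 3n v's, where the shown terms are n = 2, 3, 4, 5, 6.
For the next term, n = 7, so the run lengths are 21, 17, 21.

tttttttttttttttttttttkkkkkkkkkkkkkkkkkvvvvvvvvvvvvvvvvvvvvv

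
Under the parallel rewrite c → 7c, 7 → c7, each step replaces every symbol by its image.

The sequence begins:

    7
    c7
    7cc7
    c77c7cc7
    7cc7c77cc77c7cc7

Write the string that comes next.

Rewriting the 16 symbols of 7cc7c77cc77c7cc7 one by one yields c7 7c 7c c7 7c c7 c7 7c 7c c7 c7 7c c7 7c 7c c7; concatenated:

c77c7cc77cc7c77c7cc7c77cc77c7cc7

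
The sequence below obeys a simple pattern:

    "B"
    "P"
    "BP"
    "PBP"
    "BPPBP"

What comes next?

This is a Fibonacci-style word recurrence s(k) = s(k−2)·s(k−1): e.g. B·P = BP.
Continuing: PBP · BPPBP gives term 6.

PBPBPPBP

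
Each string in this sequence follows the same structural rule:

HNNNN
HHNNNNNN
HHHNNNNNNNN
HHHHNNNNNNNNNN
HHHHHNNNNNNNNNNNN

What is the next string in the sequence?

HHHHHHNNNNNNNNNNNNNN

Each string has the form H^{n-1} N^{2n}, where the shown terms are n = 2, 3, 4, 5, 6.
For the next term, n = 7, so the run lengths are 6, 14.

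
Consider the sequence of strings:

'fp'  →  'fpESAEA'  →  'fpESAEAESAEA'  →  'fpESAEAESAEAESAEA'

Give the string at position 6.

fpESAEAESAEAESAEAESAEAESAEA

Every step adds ESAEA to the end: s(k+1) = s(k)·ESAEA.
From fpESAEAESAEAESAEA, 2 further steps: fpESAEAESAEAESAEA → fpESAEAESAEAESAEAESAEA → (answer).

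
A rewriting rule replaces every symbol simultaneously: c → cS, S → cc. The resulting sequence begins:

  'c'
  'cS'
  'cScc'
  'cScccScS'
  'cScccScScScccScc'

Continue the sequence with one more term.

cScccScScScccScccScccScScScccScS

Replace each of the 16 characters of cScccScScScccScc in place — cS cc cS cS cS cc cS cc cS cc cS cS cS cc cS cS — and concatenate.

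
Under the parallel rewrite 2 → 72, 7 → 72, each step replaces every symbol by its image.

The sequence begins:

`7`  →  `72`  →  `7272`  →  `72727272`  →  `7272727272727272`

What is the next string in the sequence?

Rewriting the 16 symbols of 7272727272727272 one by one yields 72 72 72 72 72 72 72 72 72 72 72 72 72 72 72 72; concatenated:

72727272727272727272727272727272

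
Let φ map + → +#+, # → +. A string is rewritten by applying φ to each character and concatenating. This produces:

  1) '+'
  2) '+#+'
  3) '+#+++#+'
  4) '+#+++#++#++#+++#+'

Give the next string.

Rewriting the 17 symbols of +#+++#++#++#+++#+ one by one yields +#+ + +#+ +#+ +#+ + +#+ +#+ + +#+ +#+ + +#+ +#+ +#+ + +#+; concatenated:

+#+++#++#++#+++#++#+++#++#+++#++#++#+++#+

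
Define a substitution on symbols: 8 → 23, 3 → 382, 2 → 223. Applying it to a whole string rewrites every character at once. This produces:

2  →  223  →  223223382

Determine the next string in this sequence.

Expanding 223223382: 2→223, 2→223, 3→382, 2→223, 2→223, 3→382, 3→382, 8→23, 2→223. Concatenated: 223 223 382 223 223 382 382 23 223.

22322338222322338238223223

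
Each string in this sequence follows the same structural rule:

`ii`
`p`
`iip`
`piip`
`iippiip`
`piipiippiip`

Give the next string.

iippiippiipiippiip

Each term (from the third on) is the two preceding terms concatenated in order: term 3 = ii·p = iip.
The next term joins iippiip and piipiippiip.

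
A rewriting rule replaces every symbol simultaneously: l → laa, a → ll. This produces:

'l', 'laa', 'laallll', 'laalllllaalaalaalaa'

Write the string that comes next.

φ(laalllllaalaalaalaa) expands symbol-by-symbol to laa ll ll laa laa laa laa laa ll ll laa ll ll laa ll ll laa ll ll; joining the 19 pieces gives the next term.

laalllllaalaalaalaalaalllllaalllllaalllllaallll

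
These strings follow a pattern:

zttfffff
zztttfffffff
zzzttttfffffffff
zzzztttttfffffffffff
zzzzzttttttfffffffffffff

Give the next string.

The n-th term is n-1 z's then n t's then 2n+1 f's, where the shown terms are n = 2, 3, 4, 5, 6.
Setting n = 7 gives 6, 7, 15 characters in each block.

zzzzzztttttttfffffffffffffff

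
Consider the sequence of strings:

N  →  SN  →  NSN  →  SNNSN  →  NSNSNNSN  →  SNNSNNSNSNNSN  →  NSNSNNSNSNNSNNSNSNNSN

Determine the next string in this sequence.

Each term (from the third on) is the two preceding terms concatenated in order: term 3 = N·SN = NSN.
The next term joins SNNSNNSNSNNSN and NSNSNNSNSNNSNNSNSNNSN.

SNNSNNSNSNNSNNSNSNNSNSNNSNNSNSNNSN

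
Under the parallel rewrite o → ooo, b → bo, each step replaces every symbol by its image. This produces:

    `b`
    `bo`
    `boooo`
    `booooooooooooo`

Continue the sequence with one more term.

boooooooooooooooooooooooooooooooooooooooo

φ(booooooooooooo) expands symbol-by-symbol to bo ooo ooo ooo ooo ooo ooo ooo ooo ooo ooo ooo ooo ooo; joining the 14 pieces gives the next term.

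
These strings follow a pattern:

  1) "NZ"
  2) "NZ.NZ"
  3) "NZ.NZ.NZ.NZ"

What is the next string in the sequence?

Each string is two copies of the previous one joined by '.'.
So the next term is two copies of NZ.NZ.NZ.NZ with '.' between the halves.

NZ.NZ.NZ.NZ.NZ.NZ.NZ.NZ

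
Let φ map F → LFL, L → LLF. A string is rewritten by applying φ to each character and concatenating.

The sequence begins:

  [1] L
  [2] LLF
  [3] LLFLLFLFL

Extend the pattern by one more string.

LLFLLFLFLLLFLLFLFLLLFLFLLLF

Rewriting each symbol of LLFLLFLFL: L→LLF, L→LLF, F→LFL, L→LLF, L→LLF, F→LFL, L→LLF, F→LFL, L→LLF, which concatenates to LLF LLF LFL LLF LLF LFL LLF LFL LLF.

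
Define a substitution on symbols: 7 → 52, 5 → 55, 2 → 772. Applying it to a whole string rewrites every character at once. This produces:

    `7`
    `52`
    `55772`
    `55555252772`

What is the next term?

Rewriting each symbol of 55555252772: 5→55, 5→55, 5→55, 5→55, 5→55, 2→772, 5→55, 2→772, 7→52, 7→52, 2→772, which concatenates to 55 55 55 55 55 772 55 772 52 52 772.

5555555555772557725252772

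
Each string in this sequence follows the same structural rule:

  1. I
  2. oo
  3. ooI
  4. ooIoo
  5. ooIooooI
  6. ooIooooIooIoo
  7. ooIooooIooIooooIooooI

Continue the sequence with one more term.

This is a Fibonacci-style word recurrence s(k) = s(k−1)·s(k−2): e.g. oo·I = ooI.
The next term joins ooIooooIooIooooIooooI and ooIooooIooIoo.

ooIooooIooIooooIooooIooIooooIooIoo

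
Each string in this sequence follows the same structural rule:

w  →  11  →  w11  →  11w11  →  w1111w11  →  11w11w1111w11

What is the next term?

w1111w1111w11w1111w11

From term 3 onward, concatenate the second-to-last term with the last: w·11 = w11, 11·w11 = 11w11, …
Continuing: w1111w11 · 11w11w1111w11 gives term 7.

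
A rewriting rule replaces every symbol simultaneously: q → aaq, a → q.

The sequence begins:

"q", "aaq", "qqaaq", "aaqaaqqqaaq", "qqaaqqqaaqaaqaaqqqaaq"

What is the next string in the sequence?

Rewriting the 21 symbols of qqaaqqqaaqaaqaaqqqaaq one by one yields aaq aaq q q aaq aaq aaq q q aaq q q aaq q q aaq aaq aaq q q aaq; concatenated:

aaqaaqqqaaqaaqaaqqqaaqqqaaqqqaaqaaqaaqqqaaq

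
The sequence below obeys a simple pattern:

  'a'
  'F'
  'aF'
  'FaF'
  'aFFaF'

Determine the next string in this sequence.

FaFaFFaF

Each term (from the third on) is the two preceding terms concatenated in order: term 3 = a·F = aF.
The next term joins FaF and aFFaF.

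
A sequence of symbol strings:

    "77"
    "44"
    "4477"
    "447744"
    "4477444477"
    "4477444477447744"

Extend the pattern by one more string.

Each term (from the third on) is the previous term followed by the one before it: term 3 = 44·77 = 4477.
Continuing: 4477444477447744 · 4477444477 gives term 7.

44774444774477444477444477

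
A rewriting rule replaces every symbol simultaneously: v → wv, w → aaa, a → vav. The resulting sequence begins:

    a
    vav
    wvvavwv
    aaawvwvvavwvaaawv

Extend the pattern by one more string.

vavvavvavaaawvaaawvwvvavwvaaawvvavvavvavaaawv

Applying the rule to each of the 17 symbols of aaawvwvvavwvaaawv gives the pieces vav vav vav aaa wv aaa wv wv vav wv aaa wv vav vav vav aaa wv, which concatenate to the answer.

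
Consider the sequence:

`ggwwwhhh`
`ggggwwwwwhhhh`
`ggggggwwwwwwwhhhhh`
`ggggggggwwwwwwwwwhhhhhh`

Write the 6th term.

Each string has the form g^{2n} w^{2n+1} h^{n+2} (n = 1, 2, …).
Setting n = 6 gives 12, 13, 8 characters in each block.

ggggggggggggwwwwwwwwwwwwwhhhhhhhh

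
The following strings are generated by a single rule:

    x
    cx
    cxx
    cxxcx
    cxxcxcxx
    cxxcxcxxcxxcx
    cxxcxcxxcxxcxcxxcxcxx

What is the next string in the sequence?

Each term (from the third on) is the previous term followed by the one before it: term 3 = cx·x = cxx.
So term 8 is cxxcxcxxcxxcxcxxcxcxx·cxxcxcxxcxxcx.

cxxcxcxxcxxcxcxxcxcxxcxxcxcxxcxxcx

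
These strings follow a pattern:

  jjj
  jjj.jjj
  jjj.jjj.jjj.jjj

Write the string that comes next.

Each string is two copies of the previous one joined by '.'.
One more doubling of jjj.jjj.jjj.jjj gives the answer.

jjj.jjj.jjj.jjj.jjj.jjj.jjj.jjj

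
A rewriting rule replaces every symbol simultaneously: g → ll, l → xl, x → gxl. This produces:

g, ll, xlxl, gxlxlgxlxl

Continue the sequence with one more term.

llgxlxlgxlxlllgxlxlgxlxl

Rewriting each symbol of gxlxlgxlxl: g→ll, x→gxl, l→xl, x→gxl, l→xl, g→ll, x→gxl, l→xl, x→gxl, l→xl, which concatenates to ll gxl xl gxl xl ll gxl xl gxl xl.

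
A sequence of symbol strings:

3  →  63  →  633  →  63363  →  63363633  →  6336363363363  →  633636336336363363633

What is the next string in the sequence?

6336363363363633636336336363363363

This is a Fibonacci-style word recurrence s(k) = s(k−1)·s(k−2): e.g. 63·3 = 633.
So term 8 is 633636336336363363633·6336363363363.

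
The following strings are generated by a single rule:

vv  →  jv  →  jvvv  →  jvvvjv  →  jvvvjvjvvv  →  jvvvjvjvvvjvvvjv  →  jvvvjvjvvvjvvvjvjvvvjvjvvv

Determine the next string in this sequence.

This is a Fibonacci-style word recurrence s(k) = s(k−1)·s(k−2): e.g. jv·vv = jvvv.
The next term joins jvvvjvjvvvjvvvjvjvvvjvjvvv and jvvvjvjvvvjvvvjv.

jvvvjvjvvvjvvvjvjvvvjvjvvvjvvvjvjvvvjvvvjv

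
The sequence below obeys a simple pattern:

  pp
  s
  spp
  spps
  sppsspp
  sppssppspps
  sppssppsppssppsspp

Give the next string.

From term 3 onward, concatenate the last term with the second-to-last: s·pp = spp, spp·s = spps, …
Continuing: sppssppsppssppsspp · sppssppspps gives term 8.

sppssppsppssppssppsppssppspps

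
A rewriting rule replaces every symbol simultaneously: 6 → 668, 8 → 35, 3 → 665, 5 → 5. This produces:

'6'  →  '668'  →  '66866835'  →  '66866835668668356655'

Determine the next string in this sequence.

668668356686683566556686683566866835665566866855

Replace each of the 20 characters of 66866835668668356655 in place — 668 668 35 668 668 35 665 5 668 668 35 668 668 35 665 5 668 668 5 5 — and concatenate.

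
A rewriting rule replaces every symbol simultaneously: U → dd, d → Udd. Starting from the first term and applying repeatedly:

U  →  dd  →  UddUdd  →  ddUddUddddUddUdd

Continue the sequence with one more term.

UddUddddUddUddddUddUddUddUddddUddUddddUddUdd

φ(ddUddUddddUddUdd) expands symbol-by-symbol to Udd Udd dd Udd Udd dd Udd Udd Udd Udd dd Udd Udd dd Udd Udd; joining the 16 pieces gives the next term.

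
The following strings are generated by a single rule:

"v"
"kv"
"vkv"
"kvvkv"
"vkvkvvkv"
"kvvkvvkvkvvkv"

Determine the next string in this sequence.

From term 3 onward, concatenate the second-to-last term with the last: v·kv = vkv, kv·vkv = kvvkv, …
Continuing: vkvkvvkv · kvvkvvkvkvvkv gives term 7.

vkvkvvkvkvvkvvkvkvvkv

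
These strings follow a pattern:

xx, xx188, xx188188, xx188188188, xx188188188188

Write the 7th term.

xx188188188188188188

Each term is the previous one with 188 appended.
From xx188188188188, 2 further steps: xx188188188188 → xx188188188188188 → (answer).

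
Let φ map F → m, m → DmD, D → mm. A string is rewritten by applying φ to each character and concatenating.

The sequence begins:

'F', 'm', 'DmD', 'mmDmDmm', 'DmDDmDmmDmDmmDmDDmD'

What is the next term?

mmDmDmmmmDmDmmDmDDmDmmDmDmmDmDDmDmmDmDmmmmDmDmm

Replace each of the 19 characters of DmDDmDmmDmDmmDmDDmD in place — mm DmD mm mm DmD mm DmD DmD mm DmD mm DmD DmD mm DmD mm mm DmD mm — and concatenate.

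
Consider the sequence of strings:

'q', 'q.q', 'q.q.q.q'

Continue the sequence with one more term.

Each string is two copies of the previous one joined by '.'.
One more doubling of q.q.q.q gives the answer.

q.q.q.q.q.q.q.q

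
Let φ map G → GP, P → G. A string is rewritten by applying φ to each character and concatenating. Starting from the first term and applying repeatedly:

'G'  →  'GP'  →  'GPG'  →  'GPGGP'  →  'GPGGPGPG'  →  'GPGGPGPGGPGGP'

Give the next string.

GPGGPGPGGPGGPGPGGPGPG

Applying the rule to each of the 13 symbols of GPGGPGPGGPGGP gives the pieces GP G GP GP G GP G GP GP G GP GP G, which concatenate to the answer.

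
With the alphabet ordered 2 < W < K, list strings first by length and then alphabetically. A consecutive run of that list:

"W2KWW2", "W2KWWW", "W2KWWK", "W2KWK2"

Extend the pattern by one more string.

W2KWKW

Treat W2KWK2 as a base-3 numeral over the given alphabet and add one, carrying through any trailing K's.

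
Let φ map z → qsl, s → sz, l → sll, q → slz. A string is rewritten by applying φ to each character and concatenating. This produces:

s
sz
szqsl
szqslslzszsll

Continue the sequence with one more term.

szqslslzszsllszsllqslszqslszsllsll

Replace each of the 13 characters of szqslslzszsll in place — sz qsl slz sz sll sz sll qsl sz qsl sz sll sll — and concatenate.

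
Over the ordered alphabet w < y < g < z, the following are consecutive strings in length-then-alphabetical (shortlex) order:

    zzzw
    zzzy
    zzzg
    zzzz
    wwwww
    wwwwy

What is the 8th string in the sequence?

wwwwz

Advancing 2 positions from wwwwy through wwwwy → wwwwg reaches term 8.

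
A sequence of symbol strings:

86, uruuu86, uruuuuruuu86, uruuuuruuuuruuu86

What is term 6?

uruuuuruuuuruuuuruuuuruuu86

The strings grow by a fixed prefix uruuu each time.
From uruuuuruuuuruuu86, 2 further steps: uruuuuruuuuruuu86 → uruuuuruuuuruuuuruuu86 → (answer).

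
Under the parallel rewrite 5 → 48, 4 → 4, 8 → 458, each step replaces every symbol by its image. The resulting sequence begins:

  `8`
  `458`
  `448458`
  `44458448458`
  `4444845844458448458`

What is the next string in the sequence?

Rewriting the 19 symbols of 4444845844458448458 one by one yields 4 4 4 4 458 4 48 458 4 4 4 48 458 4 4 458 4 48 458; concatenated:

44444584484584444845844458448458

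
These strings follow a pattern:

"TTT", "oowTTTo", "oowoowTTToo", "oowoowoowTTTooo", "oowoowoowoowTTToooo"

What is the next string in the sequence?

s(k+1) = oow·s(k)·o, so each term gains oow as a prefix and o as a suffix.
Applying this once more to oowoowoowoowTTToooo:

oowoowoowoowoowTTTooooo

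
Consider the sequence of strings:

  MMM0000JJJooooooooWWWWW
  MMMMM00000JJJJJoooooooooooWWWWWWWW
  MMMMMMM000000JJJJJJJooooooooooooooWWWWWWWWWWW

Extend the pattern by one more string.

MMMMMMMMM0000000JJJJJJJJJoooooooooooooooooWWWWWWWWWWWWWW

The n-th term is 2n-1 M's then n+2 0's then 2n-1 J's then 3n+2 o's then 3n-1 W's, where the shown terms are n = 2, 3, 4.
For the next term, n = 5, so the run lengths are 9, 7, 9, 17, 14.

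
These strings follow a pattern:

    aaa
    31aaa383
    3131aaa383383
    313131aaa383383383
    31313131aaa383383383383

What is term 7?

313131313131aaa383383383383383383

s(k+1) = 31·s(k)·383, so each term gains 31 as a prefix and 383 as a suffix.
From 31313131aaa383383383383, 2 further steps: 31313131aaa383383383383 → 3131313131aaa383383383383383 → (answer).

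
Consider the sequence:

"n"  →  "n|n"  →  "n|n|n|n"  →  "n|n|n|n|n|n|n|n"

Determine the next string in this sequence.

Every step duplicates the string with '|' between the halves.
One more doubling of n|n|n|n|n|n|n|n gives the answer.

n|n|n|n|n|n|n|n|n|n|n|n|n|n|n|n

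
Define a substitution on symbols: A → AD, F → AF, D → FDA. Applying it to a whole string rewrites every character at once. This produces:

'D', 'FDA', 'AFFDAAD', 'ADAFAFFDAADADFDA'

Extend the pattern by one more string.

Rewriting the 16 symbols of ADAFAFFDAADADFDA one by one yields AD FDA AD AF AD AF AF FDA AD AD FDA AD FDA AF FDA AD; concatenated:

ADFDAADAFADAFAFFDAADADFDAADFDAAFFDAAD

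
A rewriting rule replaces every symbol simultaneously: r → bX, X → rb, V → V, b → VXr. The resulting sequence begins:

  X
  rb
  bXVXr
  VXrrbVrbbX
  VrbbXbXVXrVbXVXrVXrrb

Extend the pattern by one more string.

Rewriting the 21 symbols of VrbbXbXVXrVbXVXrVXrrb one by one yields V bX VXr VXr rb VXr rb V rb bX V VXr rb V rb bX V rb bX bX VXr; concatenated:

VbXVXrVXrrbVXrrbVrbbXVVXrrbVrbbXVrbbXbXVXr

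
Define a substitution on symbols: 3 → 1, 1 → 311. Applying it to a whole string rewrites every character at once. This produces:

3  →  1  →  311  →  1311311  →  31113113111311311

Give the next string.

φ(31113113111311311) expands symbol-by-symbol to 1 311 311 311 1 311 311 1 311 311 311 1 311 311 1 311 311; joining the 17 pieces gives the next term.

13113113111311311131131131113113111311311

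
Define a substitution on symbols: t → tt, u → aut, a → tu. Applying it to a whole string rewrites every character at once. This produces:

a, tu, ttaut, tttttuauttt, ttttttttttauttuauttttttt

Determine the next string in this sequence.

Rewriting the 24 symbols of ttttttttttauttuauttttttt one by one yields tt tt tt tt tt tt tt tt tt tt tu aut tt tt aut tu aut tt tt tt tt tt tt tt; concatenated:

tttttttttttttttttttttuautttttauttuauttttttttttttttt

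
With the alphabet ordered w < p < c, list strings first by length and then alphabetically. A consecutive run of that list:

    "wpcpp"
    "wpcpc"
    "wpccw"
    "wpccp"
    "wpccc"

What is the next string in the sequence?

wcwww

Treat wpccc as a base-3 numeral over the given alphabet and add one, carrying through any trailing c's.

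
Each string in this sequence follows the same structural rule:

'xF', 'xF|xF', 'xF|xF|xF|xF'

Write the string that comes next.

Every step duplicates the string with '|' between the halves.
So the next term is two copies of xF|xF|xF|xF with '|' between the halves.

xF|xF|xF|xF|xF|xF|xF|xF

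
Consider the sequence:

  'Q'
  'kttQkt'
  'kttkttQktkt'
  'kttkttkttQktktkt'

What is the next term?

kttkttkttkttQktktktkt

Each term wraps the previous one in ktt on the left and kt on the right.
One more step from kttkttkttQktktkt gives the answer.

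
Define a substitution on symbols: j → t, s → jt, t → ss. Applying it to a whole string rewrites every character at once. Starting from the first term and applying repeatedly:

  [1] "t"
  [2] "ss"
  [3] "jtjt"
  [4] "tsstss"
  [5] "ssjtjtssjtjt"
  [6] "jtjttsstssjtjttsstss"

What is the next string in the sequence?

tsstssssjtjtssjtjttsstssssjtjtssjtjt

Applying the rule to each of the 20 symbols of jtjttsstssjtjttsstss gives the pieces t ss t ss ss jt jt ss jt jt t ss t ss ss jt jt ss jt jt, which concatenate to the answer.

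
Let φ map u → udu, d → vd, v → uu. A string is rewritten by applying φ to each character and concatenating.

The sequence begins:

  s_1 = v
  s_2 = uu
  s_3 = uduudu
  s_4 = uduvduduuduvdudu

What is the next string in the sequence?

Replace each of the 16 characters of uduvduduuduvdudu in place — udu vd udu uu vd udu vd udu udu vd udu uu vd udu vd udu — and concatenate.

uduvduduuuvduduvduduuduvduduuuvduduvdudu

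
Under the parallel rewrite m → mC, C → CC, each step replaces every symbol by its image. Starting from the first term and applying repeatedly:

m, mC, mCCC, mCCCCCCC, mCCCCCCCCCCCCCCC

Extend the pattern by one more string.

mCCCCCCCCCCCCCCCCCCCCCCCCCCCCCCC

Applying the rule to each of the 16 symbols of mCCCCCCCCCCCCCCC gives the pieces mC CC CC CC CC CC CC CC CC CC CC CC CC CC CC CC, which concatenate to the answer.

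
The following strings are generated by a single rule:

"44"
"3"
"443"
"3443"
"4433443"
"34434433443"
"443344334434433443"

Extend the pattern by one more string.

34434433443443344334434433443

Each term (from the third on) is the two preceding terms concatenated in order: term 3 = 44·3 = 443.
So term 8 is 34434433443·443344334434433443.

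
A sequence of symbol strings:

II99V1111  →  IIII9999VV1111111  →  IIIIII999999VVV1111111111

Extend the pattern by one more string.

Reading off run lengths: I runs 2, 4, 6; 9 runs 2, 4, 6; V runs 1, 2, 3; 1 runs 4, 7, 10 — each is linear in n (n = 1, 2, …).
At n = 4 the blocks have lengths 8, 8, 4, 13.

IIIIIIII99999999VVVV1111111111111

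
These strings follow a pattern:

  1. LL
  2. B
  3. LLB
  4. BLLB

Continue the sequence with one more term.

LLBBLLB

This is a Fibonacci-style word recurrence s(k) = s(k−2)·s(k−1): e.g. LL·B = LLB.
So term 5 is LLB·BLLB.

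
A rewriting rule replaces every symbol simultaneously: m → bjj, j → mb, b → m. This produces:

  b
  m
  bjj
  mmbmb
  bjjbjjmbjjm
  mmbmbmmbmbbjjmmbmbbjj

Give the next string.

Rewriting the 21 symbols of mmbmbmmbmbbjjmmbmbbjj one by one yields bjj bjj m bjj m bjj bjj m bjj m m mb mb bjj bjj m bjj m m mb mb; concatenated:

bjjbjjmbjjmbjjbjjmbjjmmmbmbbjjbjjmbjjmmmbmb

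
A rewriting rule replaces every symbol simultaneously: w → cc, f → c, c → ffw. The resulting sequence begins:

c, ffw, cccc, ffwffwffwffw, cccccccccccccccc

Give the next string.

Rewriting the 16 symbols of cccccccccccccccc one by one yields ffw ffw ffw ffw ffw ffw ffw ffw ffw ffw ffw ffw ffw ffw ffw ffw; concatenated:

ffwffwffwffwffwffwffwffwffwffwffwffwffwffwffwffw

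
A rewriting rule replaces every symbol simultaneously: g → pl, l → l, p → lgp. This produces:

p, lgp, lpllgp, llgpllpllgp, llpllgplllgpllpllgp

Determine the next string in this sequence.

φ(llpllgplllgpllpllgp) expands symbol-by-symbol to l l lgp l l pl lgp l l l pl lgp l l lgp l l pl lgp; joining the 19 pieces gives the next term.

lllgpllpllgplllpllgplllgpllpllgp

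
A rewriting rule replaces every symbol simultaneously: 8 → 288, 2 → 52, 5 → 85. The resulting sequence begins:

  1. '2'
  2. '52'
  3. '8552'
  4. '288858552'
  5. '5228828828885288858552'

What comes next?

Rewriting the 22 symbols of 5228828828885288858552 one by one yields 85 52 52 288 288 52 288 288 52 288 288 288 85 52 288 288 288 85 288 85 85 52; concatenated:

8552522882885228828852288288288855228828828885288858552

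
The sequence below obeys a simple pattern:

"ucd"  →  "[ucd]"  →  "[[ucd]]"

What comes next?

Every step adds [ to the front and ] to the end of the previous string.
So the next term is [·[[ucd]]·].

[[[ucd]]]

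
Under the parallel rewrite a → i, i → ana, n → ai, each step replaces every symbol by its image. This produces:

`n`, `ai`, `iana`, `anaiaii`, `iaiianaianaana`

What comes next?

Rewriting the 14 symbols of iaiianaianaana one by one yields ana i ana ana i ai i ana i ai i i ai i; concatenated:

anaianaanaiaiianaiaiiiaii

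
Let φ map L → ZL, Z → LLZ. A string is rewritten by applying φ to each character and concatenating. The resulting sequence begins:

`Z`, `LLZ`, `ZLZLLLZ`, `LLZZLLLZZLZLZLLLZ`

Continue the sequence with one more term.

Replace each of the 17 characters of LLZZLLLZZLZLZLLLZ in place — ZL ZL LLZ LLZ ZL ZL ZL LLZ LLZ ZL LLZ ZL LLZ ZL ZL ZL LLZ — and concatenate.

ZLZLLLZLLZZLZLZLLLZLLZZLLLZZLLLZZLZLZLLLZ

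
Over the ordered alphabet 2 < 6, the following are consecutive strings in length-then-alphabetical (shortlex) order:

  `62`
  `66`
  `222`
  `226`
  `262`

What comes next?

Treat 262 as a base-2 numeral over the given alphabet and add one, carrying through any trailing 6's.

266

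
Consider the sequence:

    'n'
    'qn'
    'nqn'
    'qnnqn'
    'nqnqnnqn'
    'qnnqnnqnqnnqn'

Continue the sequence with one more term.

This is a Fibonacci-style word recurrence s(k) = s(k−2)·s(k−1): e.g. n·qn = nqn.
The next term joins nqnqnnqn and qnnqnnqnqnnqn.

nqnqnnqnqnnqnnqnqnnqn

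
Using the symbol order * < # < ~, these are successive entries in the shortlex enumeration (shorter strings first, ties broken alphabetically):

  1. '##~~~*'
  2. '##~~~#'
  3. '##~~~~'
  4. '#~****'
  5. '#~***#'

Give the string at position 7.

Advancing 2 positions from #~***# through #~***# → #~***~ reaches term 7.

#~**#*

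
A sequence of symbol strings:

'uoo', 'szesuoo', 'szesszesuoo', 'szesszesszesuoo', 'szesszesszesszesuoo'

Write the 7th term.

Every step adds szes at the front: s(k+1) = szes·s(k).
From szesszesszesszesuoo, 2 further steps: szesszesszesszesuoo → szesszesszesszesszesuoo → (answer).

szesszesszesszesszesszesuoo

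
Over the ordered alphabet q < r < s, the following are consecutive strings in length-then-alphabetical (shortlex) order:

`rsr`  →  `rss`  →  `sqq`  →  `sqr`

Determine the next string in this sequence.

sqs

The successor of sqr increments the rightmost position that isn't already s and resets every position after it to q.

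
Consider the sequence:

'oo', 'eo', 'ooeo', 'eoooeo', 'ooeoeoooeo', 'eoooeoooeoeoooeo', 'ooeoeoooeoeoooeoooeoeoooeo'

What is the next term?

From term 3 onward, concatenate the second-to-last term with the last: oo·eo = ooeo, eo·ooeo = eoooeo, …
So term 8 is eoooeoooeoeoooeo·ooeoeoooeoeoooeoooeoeoooeo.

eoooeoooeoeoooeoooeoeoooeoeoooeoooeoeoooeo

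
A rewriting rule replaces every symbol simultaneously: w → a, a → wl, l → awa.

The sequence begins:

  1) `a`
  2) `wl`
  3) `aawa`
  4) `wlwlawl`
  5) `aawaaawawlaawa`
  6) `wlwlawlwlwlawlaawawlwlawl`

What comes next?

aawaaawawlaawaaawaaawawlaawawlwlawlaawaaawawlaawa

φ(wlwlawlwlwlawlaawawlwlawl) expands symbol-by-symbol to a awa a awa wl a awa a awa a awa wl a awa wl wl a wl a awa a awa wl a awa; joining the 25 pieces gives the next term.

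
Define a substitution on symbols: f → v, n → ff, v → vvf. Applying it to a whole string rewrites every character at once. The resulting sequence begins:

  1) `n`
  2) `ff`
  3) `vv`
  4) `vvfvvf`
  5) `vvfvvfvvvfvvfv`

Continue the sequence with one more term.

vvfvvfvvvfvvfvvvfvvfvvfvvvfvvfvvvf

Replace each of the 14 characters of vvfvvfvvvfvvfv in place — vvf vvf v vvf vvf v vvf vvf vvf v vvf vvf v vvf — and concatenate.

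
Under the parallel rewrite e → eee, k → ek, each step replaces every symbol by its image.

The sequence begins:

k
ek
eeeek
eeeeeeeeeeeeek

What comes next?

Applying the rule to each of the 14 symbols of eeeeeeeeeeeeek gives the pieces eee eee eee eee eee eee eee eee eee eee eee eee eee ek, which concatenate to the answer.

eeeeeeeeeeeeeeeeeeeeeeeeeeeeeeeeeeeeeeeek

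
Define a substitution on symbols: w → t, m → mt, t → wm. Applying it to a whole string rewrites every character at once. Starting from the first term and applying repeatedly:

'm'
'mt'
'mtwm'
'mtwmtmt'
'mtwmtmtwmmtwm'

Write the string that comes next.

Rewriting the 13 symbols of mtwmtmtwmmtwm one by one yields mt wm t mt wm mt wm t mt mt wm t mt; concatenated:

mtwmtmtwmmtwmtmtmtwmtmt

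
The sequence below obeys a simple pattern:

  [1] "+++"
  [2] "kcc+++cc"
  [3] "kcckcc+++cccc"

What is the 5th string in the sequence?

s(k+1) = kcc·s(k)·cc, so each term gains kcc as a prefix and cc as a suffix.
From kcckcc+++cccc, 2 further steps: kcckcc+++cccc → kcckcckcc+++cccccc → (answer).

kcckcckcckcc+++cccccccc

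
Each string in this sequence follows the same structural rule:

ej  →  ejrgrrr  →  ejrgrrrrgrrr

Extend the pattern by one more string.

Each term is the previous one with rgrrr appended.
Applying this once more to ejrgrrrrgrrr:

ejrgrrrrgrrrrgrrr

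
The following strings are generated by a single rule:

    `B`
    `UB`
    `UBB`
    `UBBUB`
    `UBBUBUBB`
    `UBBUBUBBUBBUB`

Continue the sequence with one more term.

From term 3 onward, concatenate the last term with the second-to-last: UB·B = UBB, UBB·UB = UBBUB, …
So term 7 is UBBUBUBBUBBUB·UBBUBUBB.

UBBUBUBBUBBUBUBBUBUBB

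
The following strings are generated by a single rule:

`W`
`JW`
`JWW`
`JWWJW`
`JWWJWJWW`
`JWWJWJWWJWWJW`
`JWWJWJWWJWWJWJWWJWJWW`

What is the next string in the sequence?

JWWJWJWWJWWJWJWWJWJWWJWWJWJWWJWWJW

Each term (from the third on) is the previous term followed by the one before it: term 3 = JW·W = JWW.
Continuing: JWWJWJWWJWWJWJWWJWJWW · JWWJWJWWJWWJW gives term 8.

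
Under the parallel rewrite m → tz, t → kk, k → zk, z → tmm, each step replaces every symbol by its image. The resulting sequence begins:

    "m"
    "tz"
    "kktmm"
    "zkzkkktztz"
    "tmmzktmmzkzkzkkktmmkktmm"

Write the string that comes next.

Rewriting the 24 symbols of tmmzktmmzkzkzkkktmmkktmm one by one yields kk tz tz tmm zk kk tz tz tmm zk tmm zk tmm zk zk zk kk tz tz zk zk kk tz tz; concatenated:

kktztztmmzkkktztztmmzktmmzktmmzkzkzkkktztzzkzkkktztz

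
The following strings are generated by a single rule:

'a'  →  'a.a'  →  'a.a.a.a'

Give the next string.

a.a.a.a.a.a.a.a

s(k+1) = s(k)·.·s(k) — each term doubles the last with '.' between the halves.
So the next term is two copies of a.a.a.a with '.' between the halves.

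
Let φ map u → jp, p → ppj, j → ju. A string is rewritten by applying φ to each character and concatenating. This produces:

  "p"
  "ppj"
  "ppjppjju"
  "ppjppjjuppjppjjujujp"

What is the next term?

Replace each of the 20 characters of ppjppjjuppjppjjujujp in place — ppj ppj ju ppj ppj ju ju jp ppj ppj ju ppj ppj ju ju jp ju jp ju ppj — and concatenate.

ppjppjjuppjppjjujujpppjppjjuppjppjjujujpjujpjuppj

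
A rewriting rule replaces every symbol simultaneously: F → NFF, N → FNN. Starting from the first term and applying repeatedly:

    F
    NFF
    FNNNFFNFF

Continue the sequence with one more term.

NFFFNNFNNFNNNFFNFFFNNNFFNFF

Expanding FNNNFFNFF: F→NFF, N→FNN, N→FNN, N→FNN, F→NFF, F→NFF, N→FNN, F→NFF, F→NFF. Concatenated: NFF FNN FNN FNN NFF NFF FNN NFF NFF.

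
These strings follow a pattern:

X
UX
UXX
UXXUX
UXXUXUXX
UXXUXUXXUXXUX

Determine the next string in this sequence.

This is a Fibonacci-style word recurrence s(k) = s(k−1)·s(k−2): e.g. UX·X = UXX.
Continuing: UXXUXUXXUXXUX · UXXUXUXX gives term 7.

UXXUXUXXUXXUXUXXUXUXX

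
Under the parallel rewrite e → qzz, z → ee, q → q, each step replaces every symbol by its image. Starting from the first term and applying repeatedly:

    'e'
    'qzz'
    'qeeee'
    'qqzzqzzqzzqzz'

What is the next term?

Rewriting the 13 symbols of qqzzqzzqzzqzz one by one yields q q ee ee q ee ee q ee ee q ee ee; concatenated:

qqeeeeqeeeeqeeeeqeeee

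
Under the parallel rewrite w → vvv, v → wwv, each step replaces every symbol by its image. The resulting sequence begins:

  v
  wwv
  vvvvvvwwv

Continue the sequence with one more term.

Rewriting each symbol of vvvvvvwwv: v→wwv, v→wwv, v→wwv, v→wwv, v→wwv, v→wwv, w→vvv, w→vvv, v→wwv, which concatenates to wwv wwv wwv wwv wwv wwv vvv vvv wwv.

wwvwwvwwvwwvwwvwwvvvvvvvwwv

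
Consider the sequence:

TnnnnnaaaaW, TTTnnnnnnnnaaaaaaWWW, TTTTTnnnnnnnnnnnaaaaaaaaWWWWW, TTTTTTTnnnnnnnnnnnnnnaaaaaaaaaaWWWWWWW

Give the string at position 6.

TTTTTTTTTTTnnnnnnnnnnnnnnnnnnnnaaaaaaaaaaaaaaWWWWWWWWWWW

Each string has the form T^{2n-1} n^{3n+2} a^{2n+2} W^{2n-1} (n = 1, 2, …).
Setting n = 6 gives 11, 20, 14, 11 characters in each block.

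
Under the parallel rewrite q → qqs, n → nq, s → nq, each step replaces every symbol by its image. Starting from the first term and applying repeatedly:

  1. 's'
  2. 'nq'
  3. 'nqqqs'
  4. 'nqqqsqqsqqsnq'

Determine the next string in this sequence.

nqqqsqqsqqsnqqqsqqsnqqqsqqsnqnqqqs

Applying the rule to each of the 13 symbols of nqqqsqqsqqsnq gives the pieces nq qqs qqs qqs nq qqs qqs nq qqs qqs nq nq qqs, which concatenate to the answer.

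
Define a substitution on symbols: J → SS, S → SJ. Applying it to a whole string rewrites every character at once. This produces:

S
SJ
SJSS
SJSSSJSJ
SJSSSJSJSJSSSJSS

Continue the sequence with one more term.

SJSSSJSJSJSSSJSSSJSSSJSJSJSSSJSJ

φ(SJSSSJSJSJSSSJSS) expands symbol-by-symbol to SJ SS SJ SJ SJ SS SJ SS SJ SS SJ SJ SJ SS SJ SJ; joining the 16 pieces gives the next term.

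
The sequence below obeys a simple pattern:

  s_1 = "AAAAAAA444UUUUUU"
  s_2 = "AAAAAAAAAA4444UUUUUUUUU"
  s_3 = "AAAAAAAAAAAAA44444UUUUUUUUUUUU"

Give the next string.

Each string has the form A^{3n+1} 4^{n+1} U^{3n}, where the shown terms are n = 2, 3, 4.
Setting n = 5 gives 16, 6, 15 characters in each block.

AAAAAAAAAAAAAAAA444444UUUUUUUUUUUUUUU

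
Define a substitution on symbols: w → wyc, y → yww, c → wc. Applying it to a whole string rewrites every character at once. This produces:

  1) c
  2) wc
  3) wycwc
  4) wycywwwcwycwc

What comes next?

wycywwwcywwwycwycwycwcwycywwwcwycwc

Applying the rule to each of the 13 symbols of wycywwwcwycwc gives the pieces wyc yww wc yww wyc wyc wyc wc wyc yww wc wyc wc, which concatenate to the answer.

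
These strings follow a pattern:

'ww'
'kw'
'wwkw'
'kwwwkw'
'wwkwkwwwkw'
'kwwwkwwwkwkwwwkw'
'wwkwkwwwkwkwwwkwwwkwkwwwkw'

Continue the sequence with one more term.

This is a Fibonacci-style word recurrence s(k) = s(k−2)·s(k−1): e.g. ww·kw = wwkw.
The next term joins kwwwkwwwkwkwwwkw and wwkwkwwwkwkwwwkwwwkwkwwwkw.

kwwwkwwwkwkwwwkwwwkwkwwwkwkwwwkwwwkwkwwwkw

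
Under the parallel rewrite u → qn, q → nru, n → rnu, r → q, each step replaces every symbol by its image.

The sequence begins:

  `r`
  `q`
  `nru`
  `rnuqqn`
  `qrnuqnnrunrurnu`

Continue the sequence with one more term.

φ(qrnuqnnrunrurnu) expands symbol-by-symbol to nru q rnu qn nru rnu rnu q qn rnu q qn q rnu qn; joining the 15 pieces gives the next term.

nruqrnuqnnrurnurnuqqnrnuqqnqrnuqn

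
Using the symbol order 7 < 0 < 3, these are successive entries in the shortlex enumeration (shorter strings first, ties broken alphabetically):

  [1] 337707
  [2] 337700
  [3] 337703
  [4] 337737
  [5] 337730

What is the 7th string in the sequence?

337077

Continuing the enumeration 2 steps past 337730: 337730 → 337733 → (answer).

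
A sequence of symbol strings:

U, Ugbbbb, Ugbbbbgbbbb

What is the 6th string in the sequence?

Every step adds gbbbb to the end: s(k+1) = s(k)·gbbbb.
From Ugbbbbgbbbb, 3 further steps: Ugbbbbgbbbb → Ugbbbbgbbbbgbbbb → Ugbbbbgbbbbgbbbbgbbbb → (answer).

Ugbbbbgbbbbgbbbbgbbbbgbbbb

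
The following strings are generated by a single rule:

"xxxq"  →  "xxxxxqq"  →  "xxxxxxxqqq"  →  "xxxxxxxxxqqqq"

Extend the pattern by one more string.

Reading off run lengths: x runs 3, 5, 7, 9; q runs 1, 2, 3, 4 — each is linear in n, where the shown terms are n = 2, 3, 4, 5.
For the next term, n = 6, so the run lengths are 11, 5.

xxxxxxxxxxxqqqqq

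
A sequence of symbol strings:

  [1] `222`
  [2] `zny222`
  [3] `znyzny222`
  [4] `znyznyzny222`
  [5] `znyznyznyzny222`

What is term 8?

znyznyznyznyznyznyzny222

Each term is the previous one with zny prepended.
From znyznyznyzny222, 3 further steps: znyznyznyzny222 → znyznyznyznyzny222 → znyznyznyznyznyzny222 → (answer).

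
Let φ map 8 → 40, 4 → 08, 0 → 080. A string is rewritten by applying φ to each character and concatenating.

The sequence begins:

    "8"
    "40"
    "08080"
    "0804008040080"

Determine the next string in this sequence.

0804008008080080400800808008040080

φ(0804008040080) expands symbol-by-symbol to 080 40 080 08 080 080 40 080 08 080 080 40 080; joining the 13 pieces gives the next term.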